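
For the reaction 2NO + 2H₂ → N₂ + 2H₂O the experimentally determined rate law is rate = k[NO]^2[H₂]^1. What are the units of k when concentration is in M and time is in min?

M⁻²·min⁻¹

Step 1: Overall order = 2 + 1 = 3.
Step 2: rate has units M·min⁻¹; [NO]^2[H₂]^1 has units M^3.
Step 3: k = rate/([NO]^2[H₂]^1), so units of k = M^(1-3)·min⁻¹ = M⁻²·min⁻¹.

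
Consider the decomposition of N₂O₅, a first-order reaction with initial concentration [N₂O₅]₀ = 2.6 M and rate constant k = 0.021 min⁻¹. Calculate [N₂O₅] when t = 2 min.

2.493 M

Step 1: For a first-order reaction: [N₂O₅] = [N₂O₅]₀ × e^(-kt)
Step 2: [N₂O₅] = 2.6 × e^(-0.021 × 2)
Step 3: [N₂O₅] = 2.6 × e^(-0.042)
Step 4: [N₂O₅] = 2.6 × 0.95887 = 2.493 M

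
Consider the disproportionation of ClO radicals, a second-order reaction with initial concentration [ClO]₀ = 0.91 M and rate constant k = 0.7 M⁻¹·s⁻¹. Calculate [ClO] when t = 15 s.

0.08622 M

Step 1: For a second-order reaction: 1/[ClO] = 1/[ClO]₀ + kt
Step 2: 1/[ClO] = 1/0.91 + 0.7 × 15
Step 3: 1/[ClO] = 1.099 + 10.5 = 11.6
Step 4: [ClO] = 1/11.6 = 0.08622 M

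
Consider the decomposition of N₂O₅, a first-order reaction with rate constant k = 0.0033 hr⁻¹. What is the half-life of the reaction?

210 hr

Step 1: For a first-order reaction, t₁/₂ = ln(2)/k
Step 2: t₁/₂ = ln(2)/0.0033
Step 3: t₁/₂ = 0.6931/0.0033 = 210 hr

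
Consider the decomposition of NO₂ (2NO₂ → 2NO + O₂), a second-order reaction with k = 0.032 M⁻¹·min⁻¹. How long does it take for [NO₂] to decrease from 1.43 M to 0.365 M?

63.76 min

Step 1: For second-order: t = (1/[NO₂] - 1/[NO₂]₀)/k
Step 2: t = (1/0.365 - 1/1.43)/0.032
Step 3: t = (2.74 - 0.6993)/0.032
Step 4: t = 2.04/0.032 = 63.76 min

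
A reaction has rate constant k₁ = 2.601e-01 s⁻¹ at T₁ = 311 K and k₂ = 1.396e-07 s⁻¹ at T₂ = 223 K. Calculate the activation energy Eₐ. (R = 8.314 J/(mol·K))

94.6 kJ/mol

Step 1: Use the two-temperature Arrhenius form: ln(k₂/k₁) = -Eₐ/R × (1/T₂ - 1/T₁)
Step 2: ln(k₂/k₁) = ln(1.396e-07/2.601e-01) = ln(5.36717e-07) = -14.4378
Step 3: 1/T₂ - 1/T₁ = 1/223 - 1/311 = 1.268871e-03 K⁻¹
Step 4: Eₐ = -R × ln(k₂/k₁) / (1/T₂ - 1/T₁) = -8.314 × -14.4378 / 1.268871e-03
Step 5: Eₐ = 9.4601e+04 J/mol = 94.6 kJ/mol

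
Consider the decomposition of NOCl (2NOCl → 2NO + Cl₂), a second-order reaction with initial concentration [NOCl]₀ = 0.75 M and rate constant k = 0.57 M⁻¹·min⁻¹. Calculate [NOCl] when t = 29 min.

0.05598 M

Step 1: For a second-order reaction: 1/[NOCl] = 1/[NOCl]₀ + kt
Step 2: 1/[NOCl] = 1/0.75 + 0.57 × 29
Step 3: 1/[NOCl] = 1.333 + 16.53 = 17.86
Step 4: [NOCl] = 1/17.86 = 0.05598 M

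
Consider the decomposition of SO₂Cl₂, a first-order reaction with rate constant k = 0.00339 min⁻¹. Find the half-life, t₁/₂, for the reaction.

204.5 min

Step 1: For a first-order reaction, t₁/₂ = ln(2)/k
Step 2: t₁/₂ = ln(2)/0.00339
Step 3: t₁/₂ = 0.6931/0.00339 = 204.5 min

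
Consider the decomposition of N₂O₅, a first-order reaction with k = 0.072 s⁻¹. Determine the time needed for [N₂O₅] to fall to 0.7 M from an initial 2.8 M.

19.25 s

Step 1: For first-order: t = ln([N₂O₅]₀/[N₂O₅])/k
Step 2: t = ln(2.8/0.7)/0.072
Step 3: t = ln(4)/0.072
Step 4: t = 1.386/0.072 = 19.25 s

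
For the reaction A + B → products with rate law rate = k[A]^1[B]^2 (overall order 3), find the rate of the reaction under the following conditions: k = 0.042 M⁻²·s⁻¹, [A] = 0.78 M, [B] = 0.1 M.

0.0003276 M/s

Step 1: The rate law is rate = k[A]^1[B]^2, overall order = 1+2 = 3
Step 2: Substitute values: rate = 0.042 × (0.78)^1 × (0.1)^2
Step 3: rate = 0.042 × 0.78 × 0.01 = 0.0003276 M/s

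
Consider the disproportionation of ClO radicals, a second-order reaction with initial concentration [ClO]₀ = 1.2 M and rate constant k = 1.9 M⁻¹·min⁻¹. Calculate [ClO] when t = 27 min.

0.01918 M

Step 1: For a second-order reaction: 1/[ClO] = 1/[ClO]₀ + kt
Step 2: 1/[ClO] = 1/1.2 + 1.9 × 27
Step 3: 1/[ClO] = 0.8333 + 51.3 = 52.13
Step 4: [ClO] = 1/52.13 = 0.01918 M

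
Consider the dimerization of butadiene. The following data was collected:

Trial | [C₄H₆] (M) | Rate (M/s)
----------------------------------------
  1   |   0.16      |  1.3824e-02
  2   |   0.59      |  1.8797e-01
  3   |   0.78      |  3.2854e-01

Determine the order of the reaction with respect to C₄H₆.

second order (2)

Step 1: Compare trials to find order n where rate₂/rate₁ = ([C₄H₆]₂/[C₄H₆]₁)^n
Step 2: rate₂/rate₁ = 1.8797e-01/1.3824e-02 = 13.6
Step 3: [C₄H₆]₂/[C₄H₆]₁ = 0.59/0.16 = 3.687
Step 4: n = ln(13.6)/ln(3.687) = 2.00 ≈ 2
Step 5: The reaction is second order in C₄H₆.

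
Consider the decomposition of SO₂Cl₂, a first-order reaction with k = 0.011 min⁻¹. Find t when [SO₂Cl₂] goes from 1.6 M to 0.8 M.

63.01 min

Step 1: For first-order: t = ln([SO₂Cl₂]₀/[SO₂Cl₂])/k
Step 2: t = ln(1.6/0.8)/0.011
Step 3: t = ln(2)/0.011
Step 4: t = 0.6931/0.011 = 63.01 min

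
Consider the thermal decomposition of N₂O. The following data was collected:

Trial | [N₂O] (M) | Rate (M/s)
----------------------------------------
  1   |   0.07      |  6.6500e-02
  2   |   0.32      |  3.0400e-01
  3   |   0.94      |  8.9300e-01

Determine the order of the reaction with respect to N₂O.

first order (1)

Step 1: Compare trials to find order n where rate₂/rate₁ = ([N₂O]₂/[N₂O]₁)^n
Step 2: rate₂/rate₁ = 3.0400e-01/6.6500e-02 = 4.571
Step 3: [N₂O]₂/[N₂O]₁ = 0.32/0.07 = 4.571
Step 4: n = ln(4.571)/ln(4.571) = 1.00 ≈ 1
Step 5: The reaction is first order in N₂O.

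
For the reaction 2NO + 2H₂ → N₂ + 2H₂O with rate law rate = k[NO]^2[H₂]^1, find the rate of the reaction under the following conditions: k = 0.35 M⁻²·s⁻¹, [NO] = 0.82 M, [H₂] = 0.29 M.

0.06825 M/s

Step 1: The rate law is rate = k[NO]^2[H₂]^1
Step 2: Substitute: rate = 0.35 × (0.82)^2 × (0.29)^1
Step 3: rate = 0.35 × 0.6724 × 0.29 = 0.0682486 M/s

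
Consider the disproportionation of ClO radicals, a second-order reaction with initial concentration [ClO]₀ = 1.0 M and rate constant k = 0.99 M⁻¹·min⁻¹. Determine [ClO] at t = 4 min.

0.2016 M

Step 1: For a second-order reaction: 1/[ClO] = 1/[ClO]₀ + kt
Step 2: 1/[ClO] = 1/1.0 + 0.99 × 4
Step 3: 1/[ClO] = 1 + 3.96 = 4.96
Step 4: [ClO] = 1/4.96 = 0.2016 M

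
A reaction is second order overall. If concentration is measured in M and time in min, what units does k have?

M⁻¹·min⁻¹

Step 1: For overall order n, rate = k × (concentration)^n.
Step 2: Rate has units M·min⁻¹; concentration term has units M^2.
Step 3: k = rate / (concentration)^n, so units of k = M^(1-2)·min⁻¹ = M⁻¹·min⁻¹.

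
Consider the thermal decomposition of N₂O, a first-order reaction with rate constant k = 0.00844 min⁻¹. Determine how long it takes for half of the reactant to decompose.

82.13 min

Step 1: For a first-order reaction, t₁/₂ = ln(2)/k
Step 2: t₁/₂ = ln(2)/0.00844
Step 3: t₁/₂ = 0.6931/0.00844 = 82.13 min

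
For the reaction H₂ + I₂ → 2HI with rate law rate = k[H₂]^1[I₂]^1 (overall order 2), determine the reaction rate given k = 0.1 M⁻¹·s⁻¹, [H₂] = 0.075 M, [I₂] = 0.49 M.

0.003675 M/s

Step 1: The rate law is rate = k[H₂]^1[I₂]^1, overall order = 1+1 = 2
Step 2: Substitute values: rate = 0.1 × (0.075)^1 × (0.49)^1
Step 3: rate = 0.1 × 0.075 × 0.49 = 0.003675 M/s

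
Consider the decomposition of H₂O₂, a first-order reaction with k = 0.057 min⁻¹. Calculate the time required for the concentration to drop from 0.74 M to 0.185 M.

24.32 min

Step 1: For first-order: t = ln([H₂O₂]₀/[H₂O₂])/k
Step 2: t = ln(0.74/0.185)/0.057
Step 3: t = ln(4)/0.057
Step 4: t = 1.386/0.057 = 24.32 min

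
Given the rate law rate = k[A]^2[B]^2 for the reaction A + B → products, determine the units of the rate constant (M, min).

M⁻³·min⁻¹

Step 1: Overall order = 2 + 2 = 4.
Step 2: rate has units M·min⁻¹; [A]^2[B]^2 has units M^4.
Step 3: k = rate/([A]^2[B]^2), so units of k = M^(1-4)·min⁻¹ = M⁻³·min⁻¹.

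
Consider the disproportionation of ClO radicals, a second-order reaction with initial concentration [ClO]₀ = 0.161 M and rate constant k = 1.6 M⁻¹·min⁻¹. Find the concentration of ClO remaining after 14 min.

0.03495 M

Step 1: For a second-order reaction: 1/[ClO] = 1/[ClO]₀ + kt
Step 2: 1/[ClO] = 1/0.161 + 1.6 × 14
Step 3: 1/[ClO] = 6.211 + 22.4 = 28.61
Step 4: [ClO] = 1/28.61 = 0.03495 M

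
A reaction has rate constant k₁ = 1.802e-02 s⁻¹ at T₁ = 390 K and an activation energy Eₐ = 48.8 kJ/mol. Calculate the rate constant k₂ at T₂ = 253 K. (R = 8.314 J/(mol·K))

5.204e-06 s⁻¹

Step 1: Use the two-temperature Arrhenius form: ln(k₂/k₁) = -Eₐ/R × (1/T₂ - 1/T₁)
Step 2: Convert Eₐ to J/mol: 48.8 kJ/mol = 48800 J/mol
Step 3: 1/T₂ - 1/T₁ = 1/253 - 1/390 = 1.388467e-03 K⁻¹
Step 4: ln(k₂/k₁) = -48800/8.314 × 1.388467e-03 = -8.14977
Step 5: k₂ = k₁ × exp(-8.14977) = 1.802e-02 × 2.88802e-04 = 5.204e-06 s⁻¹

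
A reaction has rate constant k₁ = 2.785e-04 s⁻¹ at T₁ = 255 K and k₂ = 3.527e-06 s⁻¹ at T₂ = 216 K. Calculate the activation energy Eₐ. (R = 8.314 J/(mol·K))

51.3 kJ/mol

Step 1: Use the two-temperature Arrhenius form: ln(k₂/k₁) = -Eₐ/R × (1/T₂ - 1/T₁)
Step 2: ln(k₂/k₁) = ln(3.527e-06/2.785e-04) = ln(0.0126643) = -4.36897
Step 3: 1/T₂ - 1/T₁ = 1/216 - 1/255 = 7.080610e-04 K⁻¹
Step 4: Eₐ = -R × ln(k₂/k₁) / (1/T₂ - 1/T₁) = -8.314 × -4.36897 / 7.080610e-04
Step 5: Eₐ = 5.1300e+04 J/mol = 51.3 kJ/mol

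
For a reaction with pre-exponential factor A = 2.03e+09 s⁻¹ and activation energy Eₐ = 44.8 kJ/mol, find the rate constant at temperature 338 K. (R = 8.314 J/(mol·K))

2.42e+02 s⁻¹

Step 1: Use the Arrhenius equation: k = A × exp(-Eₐ/RT)
Step 2: Convert Eₐ to J/mol: 44.8 kJ/mol = 44800 J/mol
Step 3: Calculate the exponent: -Eₐ/(RT) = -44800/(8.314 × 338) = -15.94231
Step 4: k = 2.03e+09 × exp(-15.94231)
Step 5: k = 2.03e+09 × 1.19218e-07 = 2.4201e+02 s⁻¹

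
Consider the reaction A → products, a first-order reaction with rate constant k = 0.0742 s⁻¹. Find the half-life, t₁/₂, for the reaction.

9.342 s

Step 1: For a first-order reaction, t₁/₂ = ln(2)/k
Step 2: t₁/₂ = ln(2)/0.0742
Step 3: t₁/₂ = 0.6931/0.0742 = 9.342 s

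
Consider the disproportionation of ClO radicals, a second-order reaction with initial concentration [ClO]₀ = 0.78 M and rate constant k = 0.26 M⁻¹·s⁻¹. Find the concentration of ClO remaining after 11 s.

0.2414 M

Step 1: For a second-order reaction: 1/[ClO] = 1/[ClO]₀ + kt
Step 2: 1/[ClO] = 1/0.78 + 0.26 × 11
Step 3: 1/[ClO] = 1.282 + 2.86 = 4.142
Step 4: [ClO] = 1/4.142 = 0.2414 M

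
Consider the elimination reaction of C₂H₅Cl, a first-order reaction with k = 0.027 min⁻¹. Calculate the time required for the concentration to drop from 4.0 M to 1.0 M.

51.34 min

Step 1: For first-order: t = ln([C₂H₅Cl]₀/[C₂H₅Cl])/k
Step 2: t = ln(4.0/1.0)/0.027
Step 3: t = ln(4)/0.027
Step 4: t = 1.386/0.027 = 51.34 min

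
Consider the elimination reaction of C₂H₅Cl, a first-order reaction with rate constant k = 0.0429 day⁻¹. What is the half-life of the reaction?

16.16 day

Step 1: For a first-order reaction, t₁/₂ = ln(2)/k
Step 2: t₁/₂ = ln(2)/0.0429
Step 3: t₁/₂ = 0.6931/0.0429 = 16.16 day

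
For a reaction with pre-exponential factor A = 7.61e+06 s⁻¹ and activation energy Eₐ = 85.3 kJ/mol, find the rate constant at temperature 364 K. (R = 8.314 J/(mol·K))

4.37e-06 s⁻¹

Step 1: Use the Arrhenius equation: k = A × exp(-Eₐ/RT)
Step 2: Convert Eₐ to J/mol: 85.3 kJ/mol = 85300 J/mol
Step 3: Calculate the exponent: -Eₐ/(RT) = -85300/(8.314 × 364) = -28.18627
Step 4: k = 7.61e+06 × exp(-28.18627)
Step 5: k = 7.61e+06 × 5.73929e-13 = 4.3676e-06 s⁻¹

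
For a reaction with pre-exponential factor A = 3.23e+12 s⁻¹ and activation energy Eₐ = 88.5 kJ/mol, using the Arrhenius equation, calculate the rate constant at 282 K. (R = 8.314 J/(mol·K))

1.31e-04 s⁻¹

Step 1: Use the Arrhenius equation: k = A × exp(-Eₐ/RT)
Step 2: Convert Eₐ to J/mol: 88.5 kJ/mol = 88500 J/mol
Step 3: Calculate the exponent: -Eₐ/(RT) = -88500/(8.314 × 282) = -37.74715
Step 4: k = 3.23e+12 × exp(-37.74715)
Step 5: k = 3.23e+12 × 4.04223e-17 = 1.3056e-04 s⁻¹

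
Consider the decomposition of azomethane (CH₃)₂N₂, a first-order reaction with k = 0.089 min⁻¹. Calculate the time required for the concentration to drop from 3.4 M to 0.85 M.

15.58 min

Step 1: For first-order: t = ln([azomethane]₀/[azomethane])/k
Step 2: t = ln(3.4/0.85)/0.089
Step 3: t = ln(4)/0.089
Step 4: t = 1.386/0.089 = 15.58 min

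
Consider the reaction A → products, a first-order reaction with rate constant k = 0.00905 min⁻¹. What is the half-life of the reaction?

76.59 min

Step 1: For a first-order reaction, t₁/₂ = ln(2)/k
Step 2: t₁/₂ = ln(2)/0.00905
Step 3: t₁/₂ = 0.6931/0.00905 = 76.59 min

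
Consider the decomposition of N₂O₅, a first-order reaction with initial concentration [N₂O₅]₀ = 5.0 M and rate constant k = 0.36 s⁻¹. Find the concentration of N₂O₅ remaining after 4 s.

1.185 M

Step 1: For a first-order reaction: [N₂O₅] = [N₂O₅]₀ × e^(-kt)
Step 2: [N₂O₅] = 5.0 × e^(-0.36 × 4)
Step 3: [N₂O₅] = 5.0 × e^(-1.44)
Step 4: [N₂O₅] = 5.0 × 0.236928 = 1.185 M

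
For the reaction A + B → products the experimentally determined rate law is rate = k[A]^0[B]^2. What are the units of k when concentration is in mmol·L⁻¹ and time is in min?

(mmol·L⁻¹)⁻¹·min⁻¹

Step 1: Overall order = 0 + 2 = 2.
Step 2: rate has units mmol·L⁻¹·min⁻¹; [A]^0[B]^2 has units (mmol·L⁻¹)^2.
Step 3: k = rate/([A]^0[B]^2), so units of k = (mmol·L⁻¹)^(1-2)·min⁻¹ = (mmol·L⁻¹)⁻¹·min⁻¹.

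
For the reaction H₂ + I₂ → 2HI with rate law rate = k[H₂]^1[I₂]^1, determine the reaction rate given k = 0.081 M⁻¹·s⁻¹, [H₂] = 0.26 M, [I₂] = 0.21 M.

0.004423 M/s

Step 1: The rate law is rate = k[H₂]^1[I₂]^1
Step 2: Substitute: rate = 0.081 × (0.26)^1 × (0.21)^1
Step 3: rate = 0.081 × 0.26 × 0.21 = 0.0044226 M/s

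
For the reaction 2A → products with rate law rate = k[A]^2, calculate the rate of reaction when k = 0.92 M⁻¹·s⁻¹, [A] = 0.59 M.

0.3203 M/s

Step 1: Identify the rate law: rate = k[A]^2
Step 2: Substitute values: rate = 0.92 × (0.59)^2
Step 3: Calculate: rate = 0.92 × 0.3481 = 0.320252 M/s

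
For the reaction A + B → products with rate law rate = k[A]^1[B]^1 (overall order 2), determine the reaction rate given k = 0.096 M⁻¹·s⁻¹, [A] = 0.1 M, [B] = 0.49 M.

0.004704 M/s

Step 1: The rate law is rate = k[A]^1[B]^1, overall order = 1+1 = 2
Step 2: Substitute values: rate = 0.096 × (0.1)^1 × (0.49)^1
Step 3: rate = 0.096 × 0.1 × 0.49 = 0.004704 M/s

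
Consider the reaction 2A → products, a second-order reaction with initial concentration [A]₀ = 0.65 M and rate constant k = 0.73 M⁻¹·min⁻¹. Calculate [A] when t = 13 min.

0.09067 M

Step 1: For a second-order reaction: 1/[A] = 1/[A]₀ + kt
Step 2: 1/[A] = 1/0.65 + 0.73 × 13
Step 3: 1/[A] = 1.538 + 9.49 = 11.03
Step 4: [A] = 1/11.03 = 0.09067 M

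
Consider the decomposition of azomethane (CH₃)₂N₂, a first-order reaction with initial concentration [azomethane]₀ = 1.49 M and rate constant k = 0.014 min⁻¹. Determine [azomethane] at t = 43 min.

0.8161 M

Step 1: For a first-order reaction: [azomethane] = [azomethane]₀ × e^(-kt)
Step 2: [azomethane] = 1.49 × e^(-0.014 × 43)
Step 3: [azomethane] = 1.49 × e^(-0.602)
Step 4: [azomethane] = 1.49 × 0.547715 = 0.8161 M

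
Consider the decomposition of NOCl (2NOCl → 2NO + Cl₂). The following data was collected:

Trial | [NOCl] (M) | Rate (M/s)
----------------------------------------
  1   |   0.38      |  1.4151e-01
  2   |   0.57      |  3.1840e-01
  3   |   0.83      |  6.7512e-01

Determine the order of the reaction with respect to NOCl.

second order (2)

Step 1: Compare trials to find order n where rate₂/rate₁ = ([NOCl]₂/[NOCl]₁)^n
Step 2: rate₂/rate₁ = 3.1840e-01/1.4151e-01 = 2.25
Step 3: [NOCl]₂/[NOCl]₁ = 0.57/0.38 = 1.5
Step 4: n = ln(2.25)/ln(1.5) = 2.00 ≈ 2
Step 5: The reaction is second order in NOCl.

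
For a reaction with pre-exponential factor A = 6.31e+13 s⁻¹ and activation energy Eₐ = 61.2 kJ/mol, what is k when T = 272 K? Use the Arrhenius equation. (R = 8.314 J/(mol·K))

1.11e+02 s⁻¹

Step 1: Use the Arrhenius equation: k = A × exp(-Eₐ/RT)
Step 2: Convert Eₐ to J/mol: 61.2 kJ/mol = 61200 J/mol
Step 3: Calculate the exponent: -Eₐ/(RT) = -61200/(8.314 × 272) = -27.06279
Step 4: k = 6.31e+13 × exp(-27.06279)
Step 5: k = 6.31e+13 × 1.76514e-12 = 1.1138e+02 s⁻¹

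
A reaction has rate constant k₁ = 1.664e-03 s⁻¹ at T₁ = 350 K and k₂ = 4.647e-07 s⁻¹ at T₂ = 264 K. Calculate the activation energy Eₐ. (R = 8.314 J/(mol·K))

73.1 kJ/mol

Step 1: Use the two-temperature Arrhenius form: ln(k₂/k₁) = -Eₐ/R × (1/T₂ - 1/T₁)
Step 2: ln(k₂/k₁) = ln(4.647e-07/1.664e-03) = ln(0.000279267) = -8.18334
Step 3: 1/T₂ - 1/T₁ = 1/264 - 1/350 = 9.307359e-04 K⁻¹
Step 4: Eₐ = -R × ln(k₂/k₁) / (1/T₂ - 1/T₁) = -8.314 × -8.18334 / 9.307359e-04
Step 5: Eₐ = 7.3099e+04 J/mol = 73.1 kJ/mol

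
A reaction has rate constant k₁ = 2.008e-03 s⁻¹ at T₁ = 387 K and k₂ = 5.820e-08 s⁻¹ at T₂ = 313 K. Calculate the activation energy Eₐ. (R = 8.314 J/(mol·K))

142.2 kJ/mol

Step 1: Use the two-temperature Arrhenius form: ln(k₂/k₁) = -Eₐ/R × (1/T₂ - 1/T₁)
Step 2: ln(k₂/k₁) = ln(5.820e-08/2.008e-03) = ln(2.89841e-05) = -10.4488
Step 3: 1/T₂ - 1/T₁ = 1/313 - 1/387 = 6.109089e-04 K⁻¹
Step 4: Eₐ = -R × ln(k₂/k₁) / (1/T₂ - 1/T₁) = -8.314 × -10.4488 / 6.109089e-04
Step 5: Eₐ = 1.4220e+05 J/mol = 142.2 kJ/mol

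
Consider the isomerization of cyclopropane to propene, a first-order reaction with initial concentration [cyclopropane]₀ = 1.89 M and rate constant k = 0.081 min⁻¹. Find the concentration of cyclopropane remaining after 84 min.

0.002097 M

Step 1: For a first-order reaction: [cyclopropane] = [cyclopropane]₀ × e^(-kt)
Step 2: [cyclopropane] = 1.89 × e^(-0.081 × 84)
Step 3: [cyclopropane] = 1.89 × e^(-6.804)
Step 4: [cyclopropane] = 1.89 × 0.00110933 = 0.002097 M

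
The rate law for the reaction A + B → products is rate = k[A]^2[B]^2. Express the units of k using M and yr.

M⁻³·yr⁻¹

Step 1: Overall order = 2 + 2 = 4.
Step 2: rate has units M·yr⁻¹; [A]^2[B]^2 has units M^4.
Step 3: k = rate/([A]^2[B]^2), so units of k = M^(1-4)·yr⁻¹ = M⁻³·yr⁻¹.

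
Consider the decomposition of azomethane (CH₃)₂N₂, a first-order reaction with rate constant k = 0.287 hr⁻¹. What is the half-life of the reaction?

2.415 hr

Step 1: For a first-order reaction, t₁/₂ = ln(2)/k
Step 2: t₁/₂ = ln(2)/0.287
Step 3: t₁/₂ = 0.6931/0.287 = 2.415 hr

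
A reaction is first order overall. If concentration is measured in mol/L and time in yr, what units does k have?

yr⁻¹

Step 1: For overall order n, rate = k × (concentration)^n.
Step 2: Rate has units mol/L·yr⁻¹; concentration term has units (mol/L)^1.
Step 3: k = rate / (concentration)^n, so units of k = (mol/L)^(1-1)·yr⁻¹ = yr⁻¹.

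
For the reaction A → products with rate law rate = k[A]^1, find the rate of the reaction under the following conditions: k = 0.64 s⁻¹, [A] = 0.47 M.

0.3008 M/s

Step 1: Identify the rate law: rate = k[A]^1
Step 2: Substitute values: rate = 0.64 × (0.47)^1
Step 3: Calculate: rate = 0.64 × 0.47 = 0.3008 M/s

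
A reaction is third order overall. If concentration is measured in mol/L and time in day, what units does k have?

(mol/L)⁻²·day⁻¹

Step 1: For overall order n, rate = k × (concentration)^n.
Step 2: Rate has units mol/L·day⁻¹; concentration term has units (mol/L)^3.
Step 3: k = rate / (concentration)^n, so units of k = (mol/L)^(1-3)·day⁻¹ = (mol/L)⁻²·day⁻¹.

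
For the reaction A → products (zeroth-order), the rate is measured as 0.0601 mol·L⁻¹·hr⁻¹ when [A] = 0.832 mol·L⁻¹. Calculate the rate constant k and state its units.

0.0601 mol·L⁻¹·hr⁻¹

Step 1: For a zeroth-order reaction, rate = k (independent of concentration).
Step 2: k = rate = 0.0601 mol·L⁻¹·hr⁻¹.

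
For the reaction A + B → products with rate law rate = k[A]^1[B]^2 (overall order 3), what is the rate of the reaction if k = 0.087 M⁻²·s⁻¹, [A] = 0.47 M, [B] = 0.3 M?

0.00368 M/s

Step 1: The rate law is rate = k[A]^1[B]^2, overall order = 1+2 = 3
Step 2: Substitute values: rate = 0.087 × (0.47)^1 × (0.3)^2
Step 3: rate = 0.087 × 0.47 × 0.09 = 0.0036801 M/s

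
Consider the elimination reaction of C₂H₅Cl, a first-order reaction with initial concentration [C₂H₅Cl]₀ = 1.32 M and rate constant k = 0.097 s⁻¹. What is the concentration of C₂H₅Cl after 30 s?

0.07191 M

Step 1: For a first-order reaction: [C₂H₅Cl] = [C₂H₅Cl]₀ × e^(-kt)
Step 2: [C₂H₅Cl] = 1.32 × e^(-0.097 × 30)
Step 3: [C₂H₅Cl] = 1.32 × e^(-2.91)
Step 4: [C₂H₅Cl] = 1.32 × 0.0544757 = 0.07191 M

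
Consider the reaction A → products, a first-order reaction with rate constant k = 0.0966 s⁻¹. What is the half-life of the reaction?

7.175 s

Step 1: For a first-order reaction, t₁/₂ = ln(2)/k
Step 2: t₁/₂ = ln(2)/0.0966
Step 3: t₁/₂ = 0.6931/0.0966 = 7.175 s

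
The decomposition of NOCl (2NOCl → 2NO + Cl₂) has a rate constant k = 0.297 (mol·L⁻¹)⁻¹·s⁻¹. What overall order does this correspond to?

second order (2)

Step 1: The units of k for an nth-order reaction are (concentration)^(1-n)·(time)⁻¹.
Step 2: Here k has units (mol·L⁻¹)⁻¹·s⁻¹, so the concentration exponent is -1.
Step 3: 1 - n = -1 ⇒ n = 2. The reaction is second order.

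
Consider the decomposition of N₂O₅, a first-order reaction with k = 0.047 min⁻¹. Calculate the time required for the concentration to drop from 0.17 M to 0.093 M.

12.83 min

Step 1: For first-order: t = ln([N₂O₅]₀/[N₂O₅])/k
Step 2: t = ln(0.17/0.093)/0.047
Step 3: t = ln(1.828)/0.047
Step 4: t = 0.6032/0.047 = 12.83 min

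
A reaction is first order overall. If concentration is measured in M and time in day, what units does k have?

day⁻¹

Step 1: For overall order n, rate = k × (concentration)^n.
Step 2: Rate has units M·day⁻¹; concentration term has units M^1.
Step 3: k = rate / (concentration)^n, so units of k = M^(1-1)·day⁻¹ = day⁻¹.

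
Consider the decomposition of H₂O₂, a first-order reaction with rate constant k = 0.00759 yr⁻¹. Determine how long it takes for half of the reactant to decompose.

91.32 yr

Step 1: For a first-order reaction, t₁/₂ = ln(2)/k
Step 2: t₁/₂ = ln(2)/0.00759
Step 3: t₁/₂ = 0.6931/0.00759 = 91.32 yr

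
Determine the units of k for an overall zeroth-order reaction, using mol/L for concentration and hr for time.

mol/L·hr⁻¹

Step 1: For overall order n, rate = k × (concentration)^n.
Step 2: Rate has units mol/L·hr⁻¹; concentration term has units (mol/L)^0.
Step 3: k = rate / (concentration)^n, so units of k = (mol/L)^(1-0)·hr⁻¹ = mol/L·hr⁻¹.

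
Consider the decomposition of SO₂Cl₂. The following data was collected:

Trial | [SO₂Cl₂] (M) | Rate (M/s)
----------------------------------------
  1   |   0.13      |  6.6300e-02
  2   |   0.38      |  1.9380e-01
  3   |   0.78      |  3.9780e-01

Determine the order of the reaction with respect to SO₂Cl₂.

first order (1)

Step 1: Compare trials to find order n where rate₂/rate₁ = ([SO₂Cl₂]₂/[SO₂Cl₂]₁)^n
Step 2: rate₂/rate₁ = 1.9380e-01/6.6300e-02 = 2.923
Step 3: [SO₂Cl₂]₂/[SO₂Cl₂]₁ = 0.38/0.13 = 2.923
Step 4: n = ln(2.923)/ln(2.923) = 1.00 ≈ 1
Step 5: The reaction is first order in SO₂Cl₂.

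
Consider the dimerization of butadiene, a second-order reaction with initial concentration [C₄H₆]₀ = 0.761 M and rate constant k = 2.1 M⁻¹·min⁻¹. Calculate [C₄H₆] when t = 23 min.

0.02016 M

Step 1: For a second-order reaction: 1/[C₄H₆] = 1/[C₄H₆]₀ + kt
Step 2: 1/[C₄H₆] = 1/0.761 + 2.1 × 23
Step 3: 1/[C₄H₆] = 1.314 + 48.3 = 49.61
Step 4: [C₄H₆] = 1/49.61 = 0.02016 M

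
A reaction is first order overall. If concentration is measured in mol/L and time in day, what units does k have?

day⁻¹

Step 1: For overall order n, rate = k × (concentration)^n.
Step 2: Rate has units mol/L·day⁻¹; concentration term has units (mol/L)^1.
Step 3: k = rate / (concentration)^n, so units of k = (mol/L)^(1-1)·day⁻¹ = day⁻¹.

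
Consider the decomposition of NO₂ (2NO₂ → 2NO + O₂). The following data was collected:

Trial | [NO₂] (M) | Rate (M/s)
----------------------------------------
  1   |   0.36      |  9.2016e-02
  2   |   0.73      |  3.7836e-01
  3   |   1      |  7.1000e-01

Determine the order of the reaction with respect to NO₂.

second order (2)

Step 1: Compare trials to find order n where rate₂/rate₁ = ([NO₂]₂/[NO₂]₁)^n
Step 2: rate₂/rate₁ = 3.7836e-01/9.2016e-02 = 4.112
Step 3: [NO₂]₂/[NO₂]₁ = 0.73/0.36 = 2.028
Step 4: n = ln(4.112)/ln(2.028) = 2.00 ≈ 2
Step 5: The reaction is second order in NO₂.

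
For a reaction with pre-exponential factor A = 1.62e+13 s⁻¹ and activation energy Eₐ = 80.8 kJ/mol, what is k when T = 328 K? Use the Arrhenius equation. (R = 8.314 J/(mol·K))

2.20e+00 s⁻¹

Step 1: Use the Arrhenius equation: k = A × exp(-Eₐ/RT)
Step 2: Convert Eₐ to J/mol: 80.8 kJ/mol = 80800 J/mol
Step 3: Calculate the exponent: -Eₐ/(RT) = -80800/(8.314 × 328) = -29.62972
Step 4: k = 1.62e+13 × exp(-29.62972)
Step 5: k = 1.62e+13 × 1.35511e-13 = 2.1953e+00 s⁻¹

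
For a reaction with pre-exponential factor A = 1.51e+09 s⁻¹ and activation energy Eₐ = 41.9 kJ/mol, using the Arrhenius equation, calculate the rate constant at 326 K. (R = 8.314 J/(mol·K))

2.92e+02 s⁻¹

Step 1: Use the Arrhenius equation: k = A × exp(-Eₐ/RT)
Step 2: Convert Eₐ to J/mol: 41.9 kJ/mol = 41900 J/mol
Step 3: Calculate the exponent: -Eₐ/(RT) = -41900/(8.314 × 326) = -15.45918
Step 4: k = 1.51e+09 × exp(-15.45918)
Step 5: k = 1.51e+09 × 1.93270e-07 = 2.9184e+02 s⁻¹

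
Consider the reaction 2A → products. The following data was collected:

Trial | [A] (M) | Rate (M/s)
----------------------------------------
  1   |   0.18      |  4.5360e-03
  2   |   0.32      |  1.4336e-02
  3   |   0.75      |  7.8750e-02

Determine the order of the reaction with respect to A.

second order (2)

Step 1: Compare trials to find order n where rate₂/rate₁ = ([A]₂/[A]₁)^n
Step 2: rate₂/rate₁ = 1.4336e-02/4.5360e-03 = 3.16
Step 3: [A]₂/[A]₁ = 0.32/0.18 = 1.778
Step 4: n = ln(3.16)/ln(1.778) = 2.00 ≈ 2
Step 5: The reaction is second order in A.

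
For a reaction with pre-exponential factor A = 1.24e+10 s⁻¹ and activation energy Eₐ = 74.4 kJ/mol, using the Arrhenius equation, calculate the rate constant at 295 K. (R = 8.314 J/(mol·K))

8.30e-04 s⁻¹

Step 1: Use the Arrhenius equation: k = A × exp(-Eₐ/RT)
Step 2: Convert Eₐ to J/mol: 74.4 kJ/mol = 74400 J/mol
Step 3: Calculate the exponent: -Eₐ/(RT) = -74400/(8.314 × 295) = -30.33478
Step 4: k = 1.24e+10 × exp(-30.33478)
Step 5: k = 1.24e+10 × 6.69534e-14 = 8.3022e-04 s⁻¹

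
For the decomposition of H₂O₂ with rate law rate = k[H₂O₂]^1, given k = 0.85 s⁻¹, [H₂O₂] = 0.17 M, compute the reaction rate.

0.1445 M/s

Step 1: Identify the rate law: rate = k[H₂O₂]^1
Step 2: Substitute values: rate = 0.85 × (0.17)^1
Step 3: Calculate: rate = 0.85 × 0.17 = 0.1445 M/s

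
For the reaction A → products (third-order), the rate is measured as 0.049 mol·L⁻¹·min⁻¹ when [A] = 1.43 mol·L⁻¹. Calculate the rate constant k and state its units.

0.01676 (mol·L⁻¹)⁻²·min⁻¹

Step 1: rate = k[A]^3, so k = rate / [A]^3.
Step 2: k = 0.049 / (1.43)^3 = 0.049 / 2.924.
Step 3: k = 0.01676 (mol·L⁻¹)⁻²·min⁻¹.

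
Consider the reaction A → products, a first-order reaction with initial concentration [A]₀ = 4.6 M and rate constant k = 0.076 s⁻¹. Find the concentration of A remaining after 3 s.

3.662 M

Step 1: For a first-order reaction: [A] = [A]₀ × e^(-kt)
Step 2: [A] = 4.6 × e^(-0.076 × 3)
Step 3: [A] = 4.6 × e^(-0.228)
Step 4: [A] = 4.6 × 0.796124 = 3.662 M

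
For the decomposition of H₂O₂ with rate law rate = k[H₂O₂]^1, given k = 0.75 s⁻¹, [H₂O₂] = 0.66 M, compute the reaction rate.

0.495 M/s

Step 1: Identify the rate law: rate = k[H₂O₂]^1
Step 2: Substitute values: rate = 0.75 × (0.66)^1
Step 3: Calculate: rate = 0.75 × 0.66 = 0.495 M/s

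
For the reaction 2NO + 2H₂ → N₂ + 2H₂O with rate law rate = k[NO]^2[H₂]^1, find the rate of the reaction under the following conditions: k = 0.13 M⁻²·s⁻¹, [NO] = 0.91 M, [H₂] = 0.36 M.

0.03876 M/s

Step 1: The rate law is rate = k[NO]^2[H₂]^1
Step 2: Substitute: rate = 0.13 × (0.91)^2 × (0.36)^1
Step 3: rate = 0.13 × 0.8281 × 0.36 = 0.0387551 M/s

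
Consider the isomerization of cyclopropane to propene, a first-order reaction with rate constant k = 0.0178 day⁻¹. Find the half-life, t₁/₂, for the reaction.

38.94 day

Step 1: For a first-order reaction, t₁/₂ = ln(2)/k
Step 2: t₁/₂ = ln(2)/0.0178
Step 3: t₁/₂ = 0.6931/0.0178 = 38.94 day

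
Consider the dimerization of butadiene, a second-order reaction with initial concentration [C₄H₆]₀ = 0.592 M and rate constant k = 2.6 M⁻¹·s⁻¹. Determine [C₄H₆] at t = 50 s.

0.007594 M

Step 1: For a second-order reaction: 1/[C₄H₆] = 1/[C₄H₆]₀ + kt
Step 2: 1/[C₄H₆] = 1/0.592 + 2.6 × 50
Step 3: 1/[C₄H₆] = 1.689 + 130 = 131.7
Step 4: [C₄H₆] = 1/131.7 = 0.007594 M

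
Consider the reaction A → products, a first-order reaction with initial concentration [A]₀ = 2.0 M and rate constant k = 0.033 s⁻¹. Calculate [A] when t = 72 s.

0.1858 M

Step 1: For a first-order reaction: [A] = [A]₀ × e^(-kt)
Step 2: [A] = 2.0 × e^(-0.033 × 72)
Step 3: [A] = 2.0 × e^(-2.376)
Step 4: [A] = 2.0 × 0.0929215 = 0.1858 M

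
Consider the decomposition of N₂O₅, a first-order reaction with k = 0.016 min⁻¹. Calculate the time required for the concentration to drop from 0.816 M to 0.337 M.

55.27 min

Step 1: For first-order: t = ln([N₂O₅]₀/[N₂O₅])/k
Step 2: t = ln(0.816/0.337)/0.016
Step 3: t = ln(2.421)/0.016
Step 4: t = 0.8843/0.016 = 55.27 min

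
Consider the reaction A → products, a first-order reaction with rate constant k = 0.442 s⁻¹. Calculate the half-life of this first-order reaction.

1.568 s

Step 1: For a first-order reaction, t₁/₂ = ln(2)/k
Step 2: t₁/₂ = ln(2)/0.442
Step 3: t₁/₂ = 0.6931/0.442 = 1.568 s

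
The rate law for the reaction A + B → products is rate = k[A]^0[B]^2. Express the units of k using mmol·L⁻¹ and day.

(mmol·L⁻¹)⁻¹·day⁻¹

Step 1: Overall order = 0 + 2 = 2.
Step 2: rate has units mmol·L⁻¹·day⁻¹; [A]^0[B]^2 has units (mmol·L⁻¹)^2.
Step 3: k = rate/([A]^0[B]^2), so units of k = (mmol·L⁻¹)^(1-2)·day⁻¹ = (mmol·L⁻¹)⁻¹·day⁻¹.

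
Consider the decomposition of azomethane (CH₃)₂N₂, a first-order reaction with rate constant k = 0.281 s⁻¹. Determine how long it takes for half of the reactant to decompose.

2.467 s

Step 1: For a first-order reaction, t₁/₂ = ln(2)/k
Step 2: t₁/₂ = ln(2)/0.281
Step 3: t₁/₂ = 0.6931/0.281 = 2.467 s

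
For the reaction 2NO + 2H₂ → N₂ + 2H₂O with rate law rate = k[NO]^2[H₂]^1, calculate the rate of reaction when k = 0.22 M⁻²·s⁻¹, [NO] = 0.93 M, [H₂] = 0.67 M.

0.1275 M/s

Step 1: The rate law is rate = k[NO]^2[H₂]^1
Step 2: Substitute: rate = 0.22 × (0.93)^2 × (0.67)^1
Step 3: rate = 0.22 × 0.8649 × 0.67 = 0.127486 M/s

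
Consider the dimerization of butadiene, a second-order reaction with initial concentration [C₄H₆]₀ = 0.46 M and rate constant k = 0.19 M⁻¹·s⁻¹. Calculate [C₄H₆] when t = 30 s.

0.127 M

Step 1: For a second-order reaction: 1/[C₄H₆] = 1/[C₄H₆]₀ + kt
Step 2: 1/[C₄H₆] = 1/0.46 + 0.19 × 30
Step 3: 1/[C₄H₆] = 2.174 + 5.7 = 7.874
Step 4: [C₄H₆] = 1/7.874 = 0.127 M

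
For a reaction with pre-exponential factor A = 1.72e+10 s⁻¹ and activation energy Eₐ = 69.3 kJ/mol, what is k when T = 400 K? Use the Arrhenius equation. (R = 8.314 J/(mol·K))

1.53e+01 s⁻¹

Step 1: Use the Arrhenius equation: k = A × exp(-Eₐ/RT)
Step 2: Convert Eₐ to J/mol: 69.3 kJ/mol = 69300 J/mol
Step 3: Calculate the exponent: -Eₐ/(RT) = -69300/(8.314 × 400) = -20.83834
Step 4: k = 1.72e+10 × exp(-20.83834)
Step 5: k = 1.72e+10 × 8.91300e-10 = 1.5330e+01 s⁻¹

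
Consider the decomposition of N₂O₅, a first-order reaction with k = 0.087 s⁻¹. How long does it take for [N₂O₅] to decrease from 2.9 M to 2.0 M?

4.271 s

Step 1: For first-order: t = ln([N₂O₅]₀/[N₂O₅])/k
Step 2: t = ln(2.9/2.0)/0.087
Step 3: t = ln(1.45)/0.087
Step 4: t = 0.3716/0.087 = 4.271 s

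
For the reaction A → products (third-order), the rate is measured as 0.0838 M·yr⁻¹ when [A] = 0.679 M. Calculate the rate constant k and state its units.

0.2677 M⁻²·yr⁻¹

Step 1: rate = k[A]^3, so k = rate / [A]^3.
Step 2: k = 0.0838 / (0.679)^3 = 0.0838 / 0.313.
Step 3: k = 0.2677 M⁻²·yr⁻¹.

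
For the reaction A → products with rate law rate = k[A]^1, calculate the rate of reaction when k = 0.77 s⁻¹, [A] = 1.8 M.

1.386 M/s

Step 1: Identify the rate law: rate = k[A]^1
Step 2: Substitute values: rate = 0.77 × (1.8)^1
Step 3: Calculate: rate = 0.77 × 1.8 = 1.386 M/s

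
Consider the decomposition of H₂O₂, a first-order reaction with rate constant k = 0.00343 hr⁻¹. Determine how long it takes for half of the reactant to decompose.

202.1 hr

Step 1: For a first-order reaction, t₁/₂ = ln(2)/k
Step 2: t₁/₂ = ln(2)/0.00343
Step 3: t₁/₂ = 0.6931/0.00343 = 202.1 hr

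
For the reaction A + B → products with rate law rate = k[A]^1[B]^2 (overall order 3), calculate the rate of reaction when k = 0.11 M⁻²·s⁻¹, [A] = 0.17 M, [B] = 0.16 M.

0.0004787 M/s

Step 1: The rate law is rate = k[A]^1[B]^2, overall order = 1+2 = 3
Step 2: Substitute values: rate = 0.11 × (0.17)^1 × (0.16)^2
Step 3: rate = 0.11 × 0.17 × 0.0256 = 0.00047872 M/s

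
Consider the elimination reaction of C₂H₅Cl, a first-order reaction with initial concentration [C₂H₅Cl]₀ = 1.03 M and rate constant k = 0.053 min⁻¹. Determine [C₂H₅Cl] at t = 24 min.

0.2887 M

Step 1: For a first-order reaction: [C₂H₅Cl] = [C₂H₅Cl]₀ × e^(-kt)
Step 2: [C₂H₅Cl] = 1.03 × e^(-0.053 × 24)
Step 3: [C₂H₅Cl] = 1.03 × e^(-1.272)
Step 4: [C₂H₅Cl] = 1.03 × 0.280271 = 0.2887 M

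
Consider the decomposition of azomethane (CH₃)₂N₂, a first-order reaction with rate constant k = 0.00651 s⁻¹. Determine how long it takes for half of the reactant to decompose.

106.5 s

Step 1: For a first-order reaction, t₁/₂ = ln(2)/k
Step 2: t₁/₂ = ln(2)/0.00651
Step 3: t₁/₂ = 0.6931/0.00651 = 106.5 s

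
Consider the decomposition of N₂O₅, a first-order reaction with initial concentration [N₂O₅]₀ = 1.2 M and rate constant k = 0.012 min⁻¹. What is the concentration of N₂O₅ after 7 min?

1.103 M

Step 1: For a first-order reaction: [N₂O₅] = [N₂O₅]₀ × e^(-kt)
Step 2: [N₂O₅] = 1.2 × e^(-0.012 × 7)
Step 3: [N₂O₅] = 1.2 × e^(-0.084)
Step 4: [N₂O₅] = 1.2 × 0.919431 = 1.103 M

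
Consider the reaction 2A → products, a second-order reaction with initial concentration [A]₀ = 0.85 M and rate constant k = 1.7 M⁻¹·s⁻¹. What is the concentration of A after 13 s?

0.04296 M

Step 1: For a second-order reaction: 1/[A] = 1/[A]₀ + kt
Step 2: 1/[A] = 1/0.85 + 1.7 × 13
Step 3: 1/[A] = 1.176 + 22.1 = 23.28
Step 4: [A] = 1/23.28 = 0.04296 M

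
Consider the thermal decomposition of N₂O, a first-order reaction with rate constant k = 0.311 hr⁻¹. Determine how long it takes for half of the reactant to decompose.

2.229 hr

Step 1: For a first-order reaction, t₁/₂ = ln(2)/k
Step 2: t₁/₂ = ln(2)/0.311
Step 3: t₁/₂ = 0.6931/0.311 = 2.229 hr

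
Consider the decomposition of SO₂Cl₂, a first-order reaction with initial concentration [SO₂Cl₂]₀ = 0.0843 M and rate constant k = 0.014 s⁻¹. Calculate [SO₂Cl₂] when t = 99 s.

0.02108 M

Step 1: For a first-order reaction: [SO₂Cl₂] = [SO₂Cl₂]₀ × e^(-kt)
Step 2: [SO₂Cl₂] = 0.0843 × e^(-0.014 × 99)
Step 3: [SO₂Cl₂] = 0.0843 × e^(-1.386)
Step 4: [SO₂Cl₂] = 0.0843 × 0.250074 = 0.02108 M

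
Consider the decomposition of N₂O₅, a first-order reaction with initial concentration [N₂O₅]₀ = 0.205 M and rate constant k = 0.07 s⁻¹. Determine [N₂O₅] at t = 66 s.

0.00202 M

Step 1: For a first-order reaction: [N₂O₅] = [N₂O₅]₀ × e^(-kt)
Step 2: [N₂O₅] = 0.205 × e^(-0.07 × 66)
Step 3: [N₂O₅] = 0.205 × e^(-4.62)
Step 4: [N₂O₅] = 0.205 × 0.0098528 = 0.00202 M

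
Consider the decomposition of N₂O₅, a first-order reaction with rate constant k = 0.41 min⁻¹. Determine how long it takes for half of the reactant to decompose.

1.691 min

Step 1: For a first-order reaction, t₁/₂ = ln(2)/k
Step 2: t₁/₂ = ln(2)/0.41
Step 3: t₁/₂ = 0.6931/0.41 = 1.691 min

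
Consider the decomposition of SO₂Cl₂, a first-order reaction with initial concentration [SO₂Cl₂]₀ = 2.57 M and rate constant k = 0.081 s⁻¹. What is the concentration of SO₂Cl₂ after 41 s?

0.09282 M

Step 1: For a first-order reaction: [SO₂Cl₂] = [SO₂Cl₂]₀ × e^(-kt)
Step 2: [SO₂Cl₂] = 2.57 × e^(-0.081 × 41)
Step 3: [SO₂Cl₂] = 2.57 × e^(-3.321)
Step 4: [SO₂Cl₂] = 2.57 × 0.0361167 = 0.09282 M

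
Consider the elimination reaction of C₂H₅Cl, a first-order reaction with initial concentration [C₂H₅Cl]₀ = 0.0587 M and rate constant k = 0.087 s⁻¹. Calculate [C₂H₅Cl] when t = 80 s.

5.571e-05 M

Step 1: For a first-order reaction: [C₂H₅Cl] = [C₂H₅Cl]₀ × e^(-kt)
Step 2: [C₂H₅Cl] = 0.0587 × e^(-0.087 × 80)
Step 3: [C₂H₅Cl] = 0.0587 × e^(-6.96)
Step 4: [C₂H₅Cl] = 0.0587 × 0.000949097 = 5.571e-05 M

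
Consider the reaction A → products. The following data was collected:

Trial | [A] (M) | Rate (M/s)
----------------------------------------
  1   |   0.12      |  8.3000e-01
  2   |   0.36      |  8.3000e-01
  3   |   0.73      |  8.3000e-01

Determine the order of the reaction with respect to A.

zeroth order (0)

Step 1: Compare trials - when concentration changes, rate stays constant.
Step 2: rate₂/rate₁ = 8.3000e-01/8.3000e-01 = 1
Step 3: [A]₂/[A]₁ = 0.36/0.12 = 3
Step 4: Since rate ratio ≈ (conc ratio)^0, the reaction is zeroth order.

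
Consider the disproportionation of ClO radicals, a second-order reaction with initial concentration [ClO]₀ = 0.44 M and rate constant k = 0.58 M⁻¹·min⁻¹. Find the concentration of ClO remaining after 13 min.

0.1019 M

Step 1: For a second-order reaction: 1/[ClO] = 1/[ClO]₀ + kt
Step 2: 1/[ClO] = 1/0.44 + 0.58 × 13
Step 3: 1/[ClO] = 2.273 + 7.54 = 9.813
Step 4: [ClO] = 1/9.813 = 0.1019 M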